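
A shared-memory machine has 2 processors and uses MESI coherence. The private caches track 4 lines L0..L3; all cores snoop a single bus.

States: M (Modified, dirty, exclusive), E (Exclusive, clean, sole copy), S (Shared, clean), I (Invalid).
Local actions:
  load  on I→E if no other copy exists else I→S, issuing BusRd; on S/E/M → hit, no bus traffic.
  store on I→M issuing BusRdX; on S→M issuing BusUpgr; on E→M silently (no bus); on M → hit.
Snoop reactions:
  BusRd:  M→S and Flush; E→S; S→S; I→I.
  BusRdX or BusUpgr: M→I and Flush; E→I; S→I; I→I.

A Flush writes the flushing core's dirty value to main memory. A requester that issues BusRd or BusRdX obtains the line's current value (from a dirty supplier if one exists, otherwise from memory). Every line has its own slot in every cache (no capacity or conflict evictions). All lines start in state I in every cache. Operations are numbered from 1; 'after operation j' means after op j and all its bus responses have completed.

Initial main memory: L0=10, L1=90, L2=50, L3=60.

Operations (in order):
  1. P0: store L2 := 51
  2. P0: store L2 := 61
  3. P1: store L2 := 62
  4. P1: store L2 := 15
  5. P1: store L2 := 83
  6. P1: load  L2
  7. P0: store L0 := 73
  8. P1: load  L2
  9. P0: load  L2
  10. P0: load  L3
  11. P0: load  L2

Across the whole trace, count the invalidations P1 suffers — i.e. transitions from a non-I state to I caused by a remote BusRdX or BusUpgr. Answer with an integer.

1. P0: store L2 := 51  bus=[BusRdX]  L2: P0=M P1=I  mem[L2]=50
2. P0: store L2 := 61  bus=[-]  L2: P0=M P1=I  mem[L2]=50
3. P1: store L2 := 62  bus=[BusRdX,Flush]  L2: P0=I P1=M  mem[L2]=61
4. P1: store L2 := 15  bus=[-]  L2: P0=I P1=M  mem[L2]=61
5. P1: store L2 := 83  bus=[-]  L2: P0=I P1=M  mem[L2]=61
6. P1: load  L2  bus=[-]  L2: P0=I P1=M  mem[L2]=61
7. P0: store L0 := 73  bus=[BusRdX]  L0: P0=M P1=I  mem[L0]=10
8. P1: load  L2  bus=[-]  L2: P0=I P1=M  mem[L2]=61
9. P0: load  L2  bus=[BusRd,Flush]  L2: P0=S P1=S  mem[L2]=83
10. P0: load  L3  bus=[BusRd]  L3: P0=E P1=I  mem[L3]=60
11. P0: load  L2  bus=[-]  L2: P0=S P1=S  mem[L2]=83

invalidations = 0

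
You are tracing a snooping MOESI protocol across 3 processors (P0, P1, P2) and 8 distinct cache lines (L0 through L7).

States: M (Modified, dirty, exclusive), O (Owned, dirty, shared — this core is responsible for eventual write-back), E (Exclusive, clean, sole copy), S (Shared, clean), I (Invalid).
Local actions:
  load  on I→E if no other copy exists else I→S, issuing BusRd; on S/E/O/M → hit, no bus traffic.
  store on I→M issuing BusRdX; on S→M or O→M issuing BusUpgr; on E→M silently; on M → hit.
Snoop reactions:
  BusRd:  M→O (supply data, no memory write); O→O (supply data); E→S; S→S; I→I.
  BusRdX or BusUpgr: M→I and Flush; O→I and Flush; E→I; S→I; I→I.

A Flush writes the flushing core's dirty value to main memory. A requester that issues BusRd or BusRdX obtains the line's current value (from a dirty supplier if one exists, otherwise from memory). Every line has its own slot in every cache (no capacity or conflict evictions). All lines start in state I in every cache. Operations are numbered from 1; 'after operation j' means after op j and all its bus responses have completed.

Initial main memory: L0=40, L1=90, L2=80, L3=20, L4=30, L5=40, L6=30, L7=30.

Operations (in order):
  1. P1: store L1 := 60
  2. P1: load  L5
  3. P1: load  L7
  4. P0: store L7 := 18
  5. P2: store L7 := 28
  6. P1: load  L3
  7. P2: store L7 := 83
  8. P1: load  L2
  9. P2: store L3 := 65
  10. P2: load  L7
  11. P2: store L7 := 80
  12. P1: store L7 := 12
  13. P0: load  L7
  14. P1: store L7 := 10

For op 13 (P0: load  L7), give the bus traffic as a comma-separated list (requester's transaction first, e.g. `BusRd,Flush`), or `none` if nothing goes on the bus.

1. P1: store L1 := 60  bus=[BusRdX]  L1: P0=I P1=M P2=I  mem[L1]=90
2. P1: load  L5  bus=[BusRd]  L5: P0=I P1=E P2=I  mem[L5]=40
3. P1: load  L7  bus=[BusRd]  L7: P0=I P1=E P2=I  mem[L7]=30
4. P0: store L7 := 18  bus=[BusRdX]  L7: P0=M P1=I P2=I  mem[L7]=30
5. P2: store L7 := 28  bus=[BusRdX,Flush]  L7: P0=I P1=I P2=M  mem[L7]=18
6. P1: load  L3  bus=[BusRd]  L3: P0=I P1=E P2=I  mem[L3]=20
7. P2: store L7 := 83  bus=[-]  L7: P0=I P1=I P2=M  mem[L7]=18
8. P1: load  L2  bus=[BusRd]  L2: P0=I P1=E P2=I  mem[L2]=80
9. P2: store L3 := 65  bus=[BusRdX]  L3: P0=I P1=I P2=M  mem[L3]=20
10. P2: load  L7  bus=[-]  L7: P0=I P1=I P2=M  mem[L7]=18
11. P2: store L7 := 80  bus=[-]  L7: P0=I P1=I P2=M  mem[L7]=18
12. P1: store L7 := 12  bus=[BusRdX,Flush]  L7: P0=I P1=M P2=I  mem[L7]=80
13. P0: load  L7  bus=[BusRd]  L7: P0=S P1=O P2=I  mem[L7]=80
14. P1: store L7 := 10  bus=[BusUpgr]  L7: P0=I P1=M P2=I  mem[L7]=80

bus = BusRd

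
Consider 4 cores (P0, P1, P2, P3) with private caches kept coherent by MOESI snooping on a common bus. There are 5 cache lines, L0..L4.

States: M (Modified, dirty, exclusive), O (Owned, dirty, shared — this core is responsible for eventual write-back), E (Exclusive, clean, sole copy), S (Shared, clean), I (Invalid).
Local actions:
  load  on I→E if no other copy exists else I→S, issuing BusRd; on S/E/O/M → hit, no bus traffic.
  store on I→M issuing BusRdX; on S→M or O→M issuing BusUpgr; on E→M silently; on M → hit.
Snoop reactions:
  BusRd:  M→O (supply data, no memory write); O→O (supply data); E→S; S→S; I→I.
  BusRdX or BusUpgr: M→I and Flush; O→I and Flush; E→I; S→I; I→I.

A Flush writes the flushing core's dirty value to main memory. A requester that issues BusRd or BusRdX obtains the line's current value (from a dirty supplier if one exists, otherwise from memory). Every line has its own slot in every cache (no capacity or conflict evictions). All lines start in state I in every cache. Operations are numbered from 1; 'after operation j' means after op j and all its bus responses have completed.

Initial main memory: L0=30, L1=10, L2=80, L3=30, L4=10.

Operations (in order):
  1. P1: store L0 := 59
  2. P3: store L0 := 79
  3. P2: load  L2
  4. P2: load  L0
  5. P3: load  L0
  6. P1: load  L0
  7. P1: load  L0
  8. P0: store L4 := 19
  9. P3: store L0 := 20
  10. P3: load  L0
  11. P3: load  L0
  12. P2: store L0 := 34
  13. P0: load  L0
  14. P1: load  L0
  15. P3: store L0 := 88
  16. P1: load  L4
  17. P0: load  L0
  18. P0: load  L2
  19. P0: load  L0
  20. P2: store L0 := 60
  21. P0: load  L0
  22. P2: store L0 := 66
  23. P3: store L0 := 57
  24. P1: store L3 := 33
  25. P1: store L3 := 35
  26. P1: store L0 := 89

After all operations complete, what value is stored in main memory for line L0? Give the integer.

[1] P1: store L0 := 59 | P0:I, P1:M(59), P2:I, P3:I | bus: BusRdX
[2] P3: store L0 := 79 | P0:I, P1:I, P2:I, P3:M(79) | bus: BusRdX,Flush
[3] P2: load  L2 | P0:I, P1:I, P2:E(80), P3:I | bus: BusRd
[4] P2: load  L0 | P0:I, P1:I, P2:S(79), P3:O(79) | bus: BusRd
[5] P3: load  L0 | P0:I, P1:I, P2:S(79), P3:O(79) | bus: none
[6] P1: load  L0 | P0:I, P1:S(79), P2:S(79), P3:O(79) | bus: BusRd
[7] P1: load  L0 | P0:I, P1:S(79), P2:S(79), P3:O(79) | bus: none
[8] P0: store L4 := 19 | P0:M(19), P1:I, P2:I, P3:I | bus: BusRdX
[9] P3: store L0 := 20 | P0:I, P1:I, P2:I, P3:M(20) | bus: BusUpgr
[10] P3: load  L0 | P0:I, P1:I, P2:I, P3:M(20) | bus: none
[11] P3: load  L0 | P0:I, P1:I, P2:I, P3:M(20) | bus: none
[12] P2: store L0 := 34 | P0:I, P1:I, P2:M(34), P3:I | bus: BusRdX,Flush
[13] P0: load  L0 | P0:S(34), P1:I, P2:O(34), P3:I | bus: BusRd
[14] P1: load  L0 | P0:S(34), P1:S(34), P2:O(34), P3:I | bus: BusRd
[15] P3: store L0 := 88 | P0:I, P1:I, P2:I, P3:M(88) | bus: BusRdX,Flush
[16] P1: load  L4 | P0:O(19), P1:S(19), P2:I, P3:I | bus: BusRd
[17] P0: load  L0 | P0:S(88), P1:I, P2:I, P3:O(88) | bus: BusRd
[18] P0: load  L2 | P0:S(80), P1:I, P2:S(80), P3:I | bus: BusRd
[19] P0: load  L0 | P0:S(88), P1:I, P2:I, P3:O(88) | bus: none
[20] P2: store L0 := 60 | P0:I, P1:I, P2:M(60), P3:I | bus: BusRdX,Flush
[21] P0: load  L0 | P0:S(60), P1:I, P2:O(60), P3:I | bus: BusRd
[22] P2: store L0 := 66 | P0:I, P1:I, P2:M(66), P3:I | bus: BusUpgr
[23] P3: store L0 := 57 | P0:I, P1:I, P2:I, P3:M(57) | bus: BusRdX,Flush
[24] P1: store L3 := 33 | P0:I, P1:M(33), P2:I, P3:I | bus: BusRdX
[25] P1: store L3 := 35 | P0:I, P1:M(35), P2:I, P3:I | bus: none
[26] P1: store L0 := 89 | P0:I, P1:M(89), P2:I, P3:I | bus: BusRdX,Flush

memory[L0] = 57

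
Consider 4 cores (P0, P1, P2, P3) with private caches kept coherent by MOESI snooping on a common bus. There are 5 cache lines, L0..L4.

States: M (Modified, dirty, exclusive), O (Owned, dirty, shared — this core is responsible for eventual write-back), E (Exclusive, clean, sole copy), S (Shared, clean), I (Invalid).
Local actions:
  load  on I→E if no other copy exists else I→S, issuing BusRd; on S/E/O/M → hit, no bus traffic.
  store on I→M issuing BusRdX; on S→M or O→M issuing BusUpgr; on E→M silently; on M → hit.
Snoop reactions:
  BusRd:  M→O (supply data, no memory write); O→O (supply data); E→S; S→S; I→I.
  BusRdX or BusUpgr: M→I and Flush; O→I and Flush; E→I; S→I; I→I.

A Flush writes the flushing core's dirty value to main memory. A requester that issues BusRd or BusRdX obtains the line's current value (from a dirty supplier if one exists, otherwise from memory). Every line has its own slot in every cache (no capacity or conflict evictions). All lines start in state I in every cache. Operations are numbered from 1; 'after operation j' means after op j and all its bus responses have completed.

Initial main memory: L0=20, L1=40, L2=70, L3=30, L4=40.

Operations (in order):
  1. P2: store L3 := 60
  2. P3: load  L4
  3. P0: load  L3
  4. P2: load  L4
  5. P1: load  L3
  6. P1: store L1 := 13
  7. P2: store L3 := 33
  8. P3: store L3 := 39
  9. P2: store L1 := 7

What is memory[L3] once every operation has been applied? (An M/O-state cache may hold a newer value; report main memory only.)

memory[L3] = 33

[1] P2: store L3 := 60 | P0:I, P1:I, P2:M(60), P3:I | bus: BusRdX
[2] P3: load  L4 | P0:I, P1:I, P2:I, P3:E(40) | bus: BusRd
[3] P0: load  L3 | P0:S(60), P1:I, P2:O(60), P3:I | bus: BusRd
[4] P2: load  L4 | P0:I, P1:I, P2:S(40), P3:S(40) | bus: BusRd
[5] P1: load  L3 | P0:S(60), P1:S(60), P2:O(60), P3:I | bus: BusRd
[6] P1: store L1 := 13 | P0:I, P1:M(13), P2:I, P3:I | bus: BusRdX
[7] P2: store L3 := 33 | P0:I, P1:I, P2:M(33), P3:I | bus: BusUpgr
[8] P3: store L3 := 39 | P0:I, P1:I, P2:I, P3:M(39) | bus: BusRdX,Flush
[9] P2: store L1 := 7 | P0:I, P1:I, P2:M(7), P3:I | bus: BusRdX,Flush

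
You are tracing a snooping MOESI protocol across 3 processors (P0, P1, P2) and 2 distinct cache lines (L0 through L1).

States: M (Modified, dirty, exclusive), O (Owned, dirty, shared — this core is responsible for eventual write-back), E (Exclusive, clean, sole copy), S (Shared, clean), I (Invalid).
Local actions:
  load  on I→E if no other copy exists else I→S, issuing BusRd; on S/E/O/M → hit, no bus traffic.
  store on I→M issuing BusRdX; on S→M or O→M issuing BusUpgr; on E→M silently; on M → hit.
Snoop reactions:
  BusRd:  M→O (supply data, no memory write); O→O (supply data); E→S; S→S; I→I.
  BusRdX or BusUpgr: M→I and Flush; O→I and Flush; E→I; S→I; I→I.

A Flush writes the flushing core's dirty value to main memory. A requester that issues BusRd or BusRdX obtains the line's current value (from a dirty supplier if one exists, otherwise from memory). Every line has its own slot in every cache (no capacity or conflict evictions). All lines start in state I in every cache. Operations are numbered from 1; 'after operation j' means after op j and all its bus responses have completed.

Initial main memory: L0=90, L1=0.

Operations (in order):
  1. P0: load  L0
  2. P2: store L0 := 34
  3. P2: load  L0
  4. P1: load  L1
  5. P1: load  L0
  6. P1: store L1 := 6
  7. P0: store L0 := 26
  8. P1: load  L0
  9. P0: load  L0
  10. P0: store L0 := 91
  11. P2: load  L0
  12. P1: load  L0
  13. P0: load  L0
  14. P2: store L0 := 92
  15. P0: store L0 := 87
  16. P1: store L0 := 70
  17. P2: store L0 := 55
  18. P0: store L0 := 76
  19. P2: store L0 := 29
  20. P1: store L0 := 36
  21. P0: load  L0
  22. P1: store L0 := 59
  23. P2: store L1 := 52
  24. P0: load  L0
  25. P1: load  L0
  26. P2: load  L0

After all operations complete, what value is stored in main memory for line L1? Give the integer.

memory[L1] = 6

[1] P0: load  L0 | P0:E(90), P1:I, P2:I | bus: BusRd
[2] P2: store L0 := 34 | P0:I, P1:I, P2:M(34) | bus: BusRdX
[3] P2: load  L0 | P0:I, P1:I, P2:M(34) | bus: none
[4] P1: load  L1 | P0:I, P1:E(0), P2:I | bus: BusRd
[5] P1: load  L0 | P0:I, P1:S(34), P2:O(34) | bus: BusRd
[6] P1: store L1 := 6 | P0:I, P1:M(6), P2:I | bus: none
[7] P0: store L0 := 26 | P0:M(26), P1:I, P2:I | bus: BusRdX,Flush
[8] P1: load  L0 | P0:O(26), P1:S(26), P2:I | bus: BusRd
[9] P0: load  L0 | P0:O(26), P1:S(26), P2:I | bus: none
[10] P0: store L0 := 91 | P0:M(91), P1:I, P2:I | bus: BusUpgr
[11] P2: load  L0 | P0:O(91), P1:I, P2:S(91) | bus: BusRd
[12] P1: load  L0 | P0:O(91), P1:S(91), P2:S(91) | bus: BusRd
[13] P0: load  L0 | P0:O(91), P1:S(91), P2:S(91) | bus: none
[14] P2: store L0 := 92 | P0:I, P1:I, P2:M(92) | bus: BusUpgr,Flush
[15] P0: store L0 := 87 | P0:M(87), P1:I, P2:I | bus: BusRdX,Flush
[16] P1: store L0 := 70 | P0:I, P1:M(70), P2:I | bus: BusRdX,Flush
[17] P2: store L0 := 55 | P0:I, P1:I, P2:M(55) | bus: BusRdX,Flush
[18] P0: store L0 := 76 | P0:M(76), P1:I, P2:I | bus: BusRdX,Flush
[19] P2: store L0 := 29 | P0:I, P1:I, P2:M(29) | bus: BusRdX,Flush
[20] P1: store L0 := 36 | P0:I, P1:M(36), P2:I | bus: BusRdX,Flush
[21] P0: load  L0 | P0:S(36), P1:O(36), P2:I | bus: BusRd
[22] P1: store L0 := 59 | P0:I, P1:M(59), P2:I | bus: BusUpgr
[23] P2: store L1 := 52 | P0:I, P1:I, P2:M(52) | bus: BusRdX,Flush
[24] P0: load  L0 | P0:S(59), P1:O(59), P2:I | bus: BusRd
[25] P1: load  L0 | P0:S(59), P1:O(59), P2:I | bus: none
[26] P2: load  L0 | P0:S(59), P1:O(59), P2:S(59) | bus: BusRd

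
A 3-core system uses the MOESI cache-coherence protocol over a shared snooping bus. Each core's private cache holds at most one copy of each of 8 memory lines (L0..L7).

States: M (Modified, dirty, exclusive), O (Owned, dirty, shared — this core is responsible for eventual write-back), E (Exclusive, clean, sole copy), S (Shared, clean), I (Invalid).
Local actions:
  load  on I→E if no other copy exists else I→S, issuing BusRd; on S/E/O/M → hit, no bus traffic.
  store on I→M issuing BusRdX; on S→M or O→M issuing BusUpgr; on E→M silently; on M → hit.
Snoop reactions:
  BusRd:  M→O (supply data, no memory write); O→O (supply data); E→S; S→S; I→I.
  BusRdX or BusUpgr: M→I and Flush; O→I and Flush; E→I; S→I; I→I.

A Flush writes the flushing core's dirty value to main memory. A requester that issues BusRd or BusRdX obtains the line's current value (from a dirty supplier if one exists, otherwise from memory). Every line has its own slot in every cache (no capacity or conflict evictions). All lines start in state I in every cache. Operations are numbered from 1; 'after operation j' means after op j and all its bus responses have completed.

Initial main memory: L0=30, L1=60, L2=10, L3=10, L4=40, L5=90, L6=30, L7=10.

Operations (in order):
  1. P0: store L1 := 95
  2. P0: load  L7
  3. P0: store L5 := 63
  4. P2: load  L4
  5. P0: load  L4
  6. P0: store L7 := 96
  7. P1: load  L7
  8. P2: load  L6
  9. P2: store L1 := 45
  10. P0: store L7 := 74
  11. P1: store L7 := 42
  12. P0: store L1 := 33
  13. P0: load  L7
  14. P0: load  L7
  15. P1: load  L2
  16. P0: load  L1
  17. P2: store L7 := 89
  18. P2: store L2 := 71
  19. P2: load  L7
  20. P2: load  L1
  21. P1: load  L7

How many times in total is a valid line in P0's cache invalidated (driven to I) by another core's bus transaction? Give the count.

1. P0: store L1 := 95  bus=[BusRdX]  L1: P0=M P1=I P2=I  mem[L1]=60
2. P0: load  L7  bus=[BusRd]  L7: P0=E P1=I P2=I  mem[L7]=10
3. P0: store L5 := 63  bus=[BusRdX]  L5: P0=M P1=I P2=I  mem[L5]=90
4. P2: load  L4  bus=[BusRd]  L4: P0=I P1=I P2=E  mem[L4]=40
5. P0: load  L4  bus=[BusRd]  L4: P0=S P1=I P2=S  mem[L4]=40
6. P0: store L7 := 96  bus=[-]  L7: P0=M P1=I P2=I  mem[L7]=10
7. P1: load  L7  bus=[BusRd]  L7: P0=O P1=S P2=I  mem[L7]=10
8. P2: load  L6  bus=[BusRd]  L6: P0=I P1=I P2=E  mem[L6]=30
9. P2: store L1 := 45  bus=[BusRdX,Flush]  L1: P0=I P1=I P2=M  mem[L1]=95
10. P0: store L7 := 74  bus=[BusUpgr]  L7: P0=M P1=I P2=I  mem[L7]=10
11. P1: store L7 := 42  bus=[BusRdX,Flush]  L7: P0=I P1=M P2=I  mem[L7]=74
12. P0: store L1 := 33  bus=[BusRdX,Flush]  L1: P0=M P1=I P2=I  mem[L1]=45
13. P0: load  L7  bus=[BusRd]  L7: P0=S P1=O P2=I  mem[L7]=74
14. P0: load  L7  bus=[-]  L7: P0=S P1=O P2=I  mem[L7]=74
15. P1: load  L2  bus=[BusRd]  L2: P0=I P1=E P2=I  mem[L2]=10
16. P0: load  L1  bus=[-]  L1: P0=M P1=I P2=I  mem[L1]=45
17. P2: store L7 := 89  bus=[BusRdX,Flush]  L7: P0=I P1=I P2=M  mem[L7]=42
18. P2: store L2 := 71  bus=[BusRdX]  L2: P0=I P1=I P2=M  mem[L2]=10
19. P2: load  L7  bus=[-]  L7: P0=I P1=I P2=M  mem[L7]=42
20. P2: load  L1  bus=[BusRd]  L1: P0=O P1=I P2=S  mem[L1]=45
21. P1: load  L7  bus=[BusRd]  L7: P0=I P1=S P2=O  mem[L7]=42

invalidations = 3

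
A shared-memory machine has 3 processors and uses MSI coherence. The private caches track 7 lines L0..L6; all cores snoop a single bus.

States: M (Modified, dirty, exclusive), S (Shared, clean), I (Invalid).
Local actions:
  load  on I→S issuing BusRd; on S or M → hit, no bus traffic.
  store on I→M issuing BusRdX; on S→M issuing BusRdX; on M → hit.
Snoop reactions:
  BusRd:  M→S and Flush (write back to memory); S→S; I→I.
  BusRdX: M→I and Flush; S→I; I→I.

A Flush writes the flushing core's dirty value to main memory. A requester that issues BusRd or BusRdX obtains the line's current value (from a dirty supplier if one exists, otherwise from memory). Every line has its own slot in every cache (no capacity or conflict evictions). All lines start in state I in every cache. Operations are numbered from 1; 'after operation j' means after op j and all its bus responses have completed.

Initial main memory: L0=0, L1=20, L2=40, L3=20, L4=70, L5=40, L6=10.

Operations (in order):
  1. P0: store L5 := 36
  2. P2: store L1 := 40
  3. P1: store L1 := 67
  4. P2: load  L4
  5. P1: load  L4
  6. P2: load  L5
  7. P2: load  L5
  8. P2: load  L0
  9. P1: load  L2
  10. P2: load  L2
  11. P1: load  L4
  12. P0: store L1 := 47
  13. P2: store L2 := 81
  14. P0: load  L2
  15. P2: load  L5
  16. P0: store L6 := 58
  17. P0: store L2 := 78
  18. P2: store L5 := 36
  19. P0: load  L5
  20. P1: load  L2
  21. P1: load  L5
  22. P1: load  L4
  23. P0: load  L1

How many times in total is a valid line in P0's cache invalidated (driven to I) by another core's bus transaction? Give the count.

invalidations = 1

  op1 P0: store L5 := 36 → M/I/I on L5; bus BusRdX; mem=40
  op2 P2: store L1 := 40 → I/I/M on L1; bus BusRdX; mem=20
  op3 P1: store L1 := 67 → I/M/I on L1; bus BusRdX Flush; mem=40
  op4 P2: load  L4 → I/I/S on L4; bus BusRd; mem=70
  op5 P1: load  L4 → I/S/S on L4; bus BusRd; mem=70
  op6 P2: load  L5 → S/I/S on L5; bus BusRd Flush; mem=36
  op7 P2: load  L5 → S/I/S on L5; bus (none); mem=36
  op8 P2: load  L0 → I/I/S on L0; bus BusRd; mem=0
  op9 P1: load  L2 → I/S/I on L2; bus BusRd; mem=40
  op10 P2: load  L2 → I/S/S on L2; bus BusRd; mem=40
  op11 P1: load  L4 → I/S/S on L4; bus (none); mem=70
  op12 P0: store L1 := 47 → M/I/I on L1; bus BusRdX Flush; mem=67
  op13 P2: store L2 := 81 → I/I/M on L2; bus BusRdX; mem=40
  op14 P0: load  L2 → S/I/S on L2; bus BusRd Flush; mem=81
  op15 P2: load  L5 → S/I/S on L5; bus (none); mem=36
  op16 P0: store L6 := 58 → M/I/I on L6; bus BusRdX; mem=10
  op17 P0: store L2 := 78 → M/I/I on L2; bus BusRdX; mem=81
  op18 P2: store L5 := 36 → I/I/M on L5; bus BusRdX; mem=36
  op19 P0: load  L5 → S/I/S on L5; bus BusRd Flush; mem=36
  op20 P1: load  L2 → S/S/I on L2; bus BusRd Flush; mem=78
  op21 P1: load  L5 → S/S/S on L5; bus BusRd; mem=36
  op22 P1: load  L4 → I/S/S on L4; bus (none); mem=70
  op23 P0: load  L1 → M/I/I on L1; bus (none); mem=67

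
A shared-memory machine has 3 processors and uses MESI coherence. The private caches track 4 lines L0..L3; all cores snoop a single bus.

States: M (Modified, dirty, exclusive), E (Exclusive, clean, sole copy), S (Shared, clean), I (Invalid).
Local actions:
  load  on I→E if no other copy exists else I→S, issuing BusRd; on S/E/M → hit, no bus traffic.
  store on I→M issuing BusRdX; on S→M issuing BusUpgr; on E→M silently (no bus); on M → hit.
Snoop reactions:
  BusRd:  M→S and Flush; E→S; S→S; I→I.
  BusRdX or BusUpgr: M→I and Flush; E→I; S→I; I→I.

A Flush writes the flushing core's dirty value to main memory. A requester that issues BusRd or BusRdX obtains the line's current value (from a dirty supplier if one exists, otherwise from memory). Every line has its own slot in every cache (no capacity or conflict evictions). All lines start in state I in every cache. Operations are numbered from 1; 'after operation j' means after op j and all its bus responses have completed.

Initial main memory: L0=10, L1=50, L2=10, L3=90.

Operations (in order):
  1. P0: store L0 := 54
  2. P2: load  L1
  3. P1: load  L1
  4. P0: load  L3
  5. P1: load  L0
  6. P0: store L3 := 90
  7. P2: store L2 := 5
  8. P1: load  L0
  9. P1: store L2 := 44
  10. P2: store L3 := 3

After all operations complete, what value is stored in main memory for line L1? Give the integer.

memory[L1] = 50

  op1 P0: store L0 := 54 → M/I/I on L0; bus BusRdX; mem=10
  op2 P2: load  L1 → I/I/E on L1; bus BusRd; mem=50
  op3 P1: load  L1 → I/S/S on L1; bus BusRd; mem=50
  op4 P0: load  L3 → E/I/I on L3; bus BusRd; mem=90
  op5 P1: load  L0 → S/S/I on L0; bus BusRd Flush; mem=54
  op6 P0: store L3 := 90 → M/I/I on L3; bus (none); mem=90
  op7 P2: store L2 := 5 → I/I/M on L2; bus BusRdX; mem=10
  op8 P1: load  L0 → S/S/I on L0; bus (none); mem=54
  op9 P1: store L2 := 44 → I/M/I on L2; bus BusRdX Flush; mem=5
  op10 P2: store L3 := 3 → I/I/M on L3; bus BusRdX Flush; mem=90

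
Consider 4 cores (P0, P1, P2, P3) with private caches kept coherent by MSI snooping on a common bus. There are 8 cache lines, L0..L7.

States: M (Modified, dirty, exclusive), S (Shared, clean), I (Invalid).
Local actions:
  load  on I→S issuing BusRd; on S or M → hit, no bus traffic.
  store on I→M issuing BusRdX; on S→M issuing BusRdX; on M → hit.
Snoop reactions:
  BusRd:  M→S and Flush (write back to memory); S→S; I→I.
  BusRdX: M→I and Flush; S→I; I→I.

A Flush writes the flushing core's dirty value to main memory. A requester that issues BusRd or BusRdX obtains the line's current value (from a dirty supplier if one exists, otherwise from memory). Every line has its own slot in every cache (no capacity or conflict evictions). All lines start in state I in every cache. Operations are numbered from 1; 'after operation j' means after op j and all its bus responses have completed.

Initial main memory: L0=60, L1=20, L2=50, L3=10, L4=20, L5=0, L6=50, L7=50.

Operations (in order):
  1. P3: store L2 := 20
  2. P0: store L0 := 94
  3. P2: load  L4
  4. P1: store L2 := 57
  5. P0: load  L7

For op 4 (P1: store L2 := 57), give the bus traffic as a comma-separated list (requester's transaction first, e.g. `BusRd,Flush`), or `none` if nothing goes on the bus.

[1] P3: store L2 := 20 | P0:I, P1:I, P2:I, P3:M(20) | bus: BusRdX
[2] P0: store L0 := 94 | P0:M(94), P1:I, P2:I, P3:I | bus: BusRdX
[3] P2: load  L4 | P0:I, P1:I, P2:S(20), P3:I | bus: BusRd
[4] P1: store L2 := 57 | P0:I, P1:M(57), P2:I, P3:I | bus: BusRdX,Flush
[5] P0: load  L7 | P0:S(50), P1:I, P2:I, P3:I | bus: BusRd

bus = BusRdX,Flush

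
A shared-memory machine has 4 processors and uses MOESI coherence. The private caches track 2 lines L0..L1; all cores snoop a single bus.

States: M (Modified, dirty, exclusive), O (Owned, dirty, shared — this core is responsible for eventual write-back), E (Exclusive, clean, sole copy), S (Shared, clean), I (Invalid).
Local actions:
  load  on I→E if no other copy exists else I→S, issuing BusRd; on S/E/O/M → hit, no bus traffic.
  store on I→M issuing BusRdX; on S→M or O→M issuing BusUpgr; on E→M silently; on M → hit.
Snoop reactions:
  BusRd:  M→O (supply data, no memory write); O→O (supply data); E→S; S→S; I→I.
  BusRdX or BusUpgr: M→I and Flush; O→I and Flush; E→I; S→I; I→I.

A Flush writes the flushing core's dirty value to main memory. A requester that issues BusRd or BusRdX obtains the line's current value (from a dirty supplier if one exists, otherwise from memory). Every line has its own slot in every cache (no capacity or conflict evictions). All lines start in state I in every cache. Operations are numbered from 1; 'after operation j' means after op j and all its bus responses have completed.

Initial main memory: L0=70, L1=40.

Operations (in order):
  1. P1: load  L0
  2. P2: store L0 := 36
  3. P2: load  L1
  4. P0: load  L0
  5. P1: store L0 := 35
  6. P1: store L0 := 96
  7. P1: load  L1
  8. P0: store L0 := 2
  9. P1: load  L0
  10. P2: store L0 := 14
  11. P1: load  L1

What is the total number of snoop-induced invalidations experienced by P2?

step 1: P1: load  L0  ⟶  IEII  (L0)  txn=BusRd  M[L0]=70
step 2: P2: store L0 := 36  ⟶  IIMI  (L0)  txn=BusRdX  M[L0]=70
step 3: P2: load  L1  ⟶  IIEI  (L1)  txn=BusRd  M[L1]=40
step 4: P0: load  L0  ⟶  SIOI  (L0)  txn=BusRd  M[L0]=70
step 5: P1: store L0 := 35  ⟶  IMII  (L0)  txn=BusRdX+Flush  M[L0]=36
step 6: P1: store L0 := 96  ⟶  IMII  (L0)  txn=∅  M[L0]=36
step 7: P1: load  L1  ⟶  ISSI  (L1)  txn=BusRd  M[L1]=40
step 8: P0: store L0 := 2  ⟶  MIII  (L0)  txn=BusRdX+Flush  M[L0]=96
step 9: P1: load  L0  ⟶  OSII  (L0)  txn=BusRd  M[L0]=96
step 10: P2: store L0 := 14  ⟶  IIMI  (L0)  txn=BusRdX+Flush  M[L0]=2
step 11: P1: load  L1  ⟶  ISSI  (L1)  txn=∅  M[L1]=40

invalidations = 1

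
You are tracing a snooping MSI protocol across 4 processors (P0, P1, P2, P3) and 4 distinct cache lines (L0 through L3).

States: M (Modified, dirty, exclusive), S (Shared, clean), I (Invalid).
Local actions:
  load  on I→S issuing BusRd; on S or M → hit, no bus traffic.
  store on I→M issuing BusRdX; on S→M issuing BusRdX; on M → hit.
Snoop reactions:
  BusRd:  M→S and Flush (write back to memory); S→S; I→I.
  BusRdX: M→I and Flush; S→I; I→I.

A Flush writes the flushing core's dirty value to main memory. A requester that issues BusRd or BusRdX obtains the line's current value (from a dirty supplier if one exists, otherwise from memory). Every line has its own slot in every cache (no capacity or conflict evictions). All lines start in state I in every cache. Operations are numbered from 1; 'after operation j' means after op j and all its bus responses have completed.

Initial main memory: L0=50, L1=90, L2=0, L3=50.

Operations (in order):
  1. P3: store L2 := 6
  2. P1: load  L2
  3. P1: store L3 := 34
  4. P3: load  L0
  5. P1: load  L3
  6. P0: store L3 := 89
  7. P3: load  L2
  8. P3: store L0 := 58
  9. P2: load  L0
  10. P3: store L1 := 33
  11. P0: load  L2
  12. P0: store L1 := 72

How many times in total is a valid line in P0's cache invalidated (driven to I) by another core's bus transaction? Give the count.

invalidations = 0

  op1 P3: store L2 := 6 → I/I/I/M on L2; bus BusRdX; mem=0
  op2 P1: load  L2 → I/S/I/S on L2; bus BusRd Flush; mem=6
  op3 P1: store L3 := 34 → I/M/I/I on L3; bus BusRdX; mem=50
  op4 P3: load  L0 → I/I/I/S on L0; bus BusRd; mem=50
  op5 P1: load  L3 → I/M/I/I on L3; bus (none); mem=50
  op6 P0: store L3 := 89 → M/I/I/I on L3; bus BusRdX Flush; mem=34
  op7 P3: load  L2 → I/S/I/S on L2; bus (none); mem=6
  op8 P3: store L0 := 58 → I/I/I/M on L0; bus BusRdX; mem=50
  op9 P2: load  L0 → I/I/S/S on L0; bus BusRd Flush; mem=58
  op10 P3: store L1 := 33 → I/I/I/M on L1; bus BusRdX; mem=90
  op11 P0: load  L2 → S/S/I/S on L2; bus BusRd; mem=6
  op12 P0: store L1 := 72 → M/I/I/I on L1; bus BusRdX Flush; mem=33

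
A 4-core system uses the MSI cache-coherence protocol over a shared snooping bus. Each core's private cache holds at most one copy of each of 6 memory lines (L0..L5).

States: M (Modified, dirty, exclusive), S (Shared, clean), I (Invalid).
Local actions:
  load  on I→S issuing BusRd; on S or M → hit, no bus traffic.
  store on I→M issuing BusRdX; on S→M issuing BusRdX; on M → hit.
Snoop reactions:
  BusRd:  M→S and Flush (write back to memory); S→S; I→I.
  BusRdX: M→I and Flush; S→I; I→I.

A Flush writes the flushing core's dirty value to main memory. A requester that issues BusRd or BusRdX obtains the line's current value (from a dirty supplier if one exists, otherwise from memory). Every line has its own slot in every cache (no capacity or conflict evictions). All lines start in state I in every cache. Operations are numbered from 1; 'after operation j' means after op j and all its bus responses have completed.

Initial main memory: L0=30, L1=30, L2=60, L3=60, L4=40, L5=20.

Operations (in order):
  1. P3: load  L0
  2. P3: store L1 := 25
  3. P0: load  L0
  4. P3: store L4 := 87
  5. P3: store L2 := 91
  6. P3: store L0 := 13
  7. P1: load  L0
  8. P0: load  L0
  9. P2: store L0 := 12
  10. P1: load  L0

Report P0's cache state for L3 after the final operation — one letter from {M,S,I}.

state = I

1. P3: load  L0  bus=[BusRd]  L0: P0=I P1=I P2=I P3=S  mem[L0]=30
2. P3: store L1 := 25  bus=[BusRdX]  L1: P0=I P1=I P2=I P3=M  mem[L1]=30
3. P0: load  L0  bus=[BusRd]  L0: P0=S P1=I P2=I P3=S  mem[L0]=30
4. P3: store L4 := 87  bus=[BusRdX]  L4: P0=I P1=I P2=I P3=M  mem[L4]=40
5. P3: store L2 := 91  bus=[BusRdX]  L2: P0=I P1=I P2=I P3=M  mem[L2]=60
6. P3: store L0 := 13  bus=[BusRdX]  L0: P0=I P1=I P2=I P3=M  mem[L0]=30
7. P1: load  L0  bus=[BusRd,Flush]  L0: P0=I P1=S P2=I P3=S  mem[L0]=13
8. P0: load  L0  bus=[BusRd]  L0: P0=S P1=S P2=I P3=S  mem[L0]=13
9. P2: store L0 := 12  bus=[BusRdX]  L0: P0=I P1=I P2=M P3=I  mem[L0]=13
10. P1: load  L0  bus=[BusRd,Flush]  L0: P0=I P1=S P2=S P3=I  mem[L0]=12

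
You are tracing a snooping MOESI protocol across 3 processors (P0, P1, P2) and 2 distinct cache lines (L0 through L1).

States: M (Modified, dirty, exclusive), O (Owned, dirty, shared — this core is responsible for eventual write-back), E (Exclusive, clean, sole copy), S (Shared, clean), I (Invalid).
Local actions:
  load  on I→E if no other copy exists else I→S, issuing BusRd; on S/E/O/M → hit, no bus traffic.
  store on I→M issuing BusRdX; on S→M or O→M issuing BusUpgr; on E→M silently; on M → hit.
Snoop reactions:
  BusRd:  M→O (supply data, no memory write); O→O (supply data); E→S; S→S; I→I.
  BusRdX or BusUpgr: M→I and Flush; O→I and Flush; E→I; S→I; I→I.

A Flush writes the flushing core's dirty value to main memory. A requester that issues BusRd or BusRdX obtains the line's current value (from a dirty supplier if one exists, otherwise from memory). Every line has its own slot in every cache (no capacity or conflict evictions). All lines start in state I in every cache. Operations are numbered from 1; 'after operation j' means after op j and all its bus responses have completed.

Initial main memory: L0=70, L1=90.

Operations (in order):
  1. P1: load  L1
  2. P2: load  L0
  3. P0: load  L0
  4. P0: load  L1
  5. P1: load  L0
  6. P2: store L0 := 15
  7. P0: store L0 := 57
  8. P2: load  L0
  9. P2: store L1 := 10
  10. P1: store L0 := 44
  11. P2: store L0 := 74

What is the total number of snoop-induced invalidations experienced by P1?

invalidations = 3

  op1 P1: load  L1 → I/E/I on L1; bus BusRd; mem=90
  op2 P2: load  L0 → I/I/E on L0; bus BusRd; mem=70
  op3 P0: load  L0 → S/I/S on L0; bus BusRd; mem=70
  op4 P0: load  L1 → S/S/I on L1; bus BusRd; mem=90
  op5 P1: load  L0 → S/S/S on L0; bus BusRd; mem=70
  op6 P2: store L0 := 15 → I/I/M on L0; bus BusUpgr; mem=70
  op7 P0: store L0 := 57 → M/I/I on L0; bus BusRdX Flush; mem=15
  op8 P2: load  L0 → O/I/S on L0; bus BusRd; mem=15
  op9 P2: store L1 := 10 → I/I/M on L1; bus BusRdX; mem=90
  op10 P1: store L0 := 44 → I/M/I on L0; bus BusRdX Flush; mem=57
  op11 P2: store L0 := 74 → I/I/M on L0; bus BusRdX Flush; mem=44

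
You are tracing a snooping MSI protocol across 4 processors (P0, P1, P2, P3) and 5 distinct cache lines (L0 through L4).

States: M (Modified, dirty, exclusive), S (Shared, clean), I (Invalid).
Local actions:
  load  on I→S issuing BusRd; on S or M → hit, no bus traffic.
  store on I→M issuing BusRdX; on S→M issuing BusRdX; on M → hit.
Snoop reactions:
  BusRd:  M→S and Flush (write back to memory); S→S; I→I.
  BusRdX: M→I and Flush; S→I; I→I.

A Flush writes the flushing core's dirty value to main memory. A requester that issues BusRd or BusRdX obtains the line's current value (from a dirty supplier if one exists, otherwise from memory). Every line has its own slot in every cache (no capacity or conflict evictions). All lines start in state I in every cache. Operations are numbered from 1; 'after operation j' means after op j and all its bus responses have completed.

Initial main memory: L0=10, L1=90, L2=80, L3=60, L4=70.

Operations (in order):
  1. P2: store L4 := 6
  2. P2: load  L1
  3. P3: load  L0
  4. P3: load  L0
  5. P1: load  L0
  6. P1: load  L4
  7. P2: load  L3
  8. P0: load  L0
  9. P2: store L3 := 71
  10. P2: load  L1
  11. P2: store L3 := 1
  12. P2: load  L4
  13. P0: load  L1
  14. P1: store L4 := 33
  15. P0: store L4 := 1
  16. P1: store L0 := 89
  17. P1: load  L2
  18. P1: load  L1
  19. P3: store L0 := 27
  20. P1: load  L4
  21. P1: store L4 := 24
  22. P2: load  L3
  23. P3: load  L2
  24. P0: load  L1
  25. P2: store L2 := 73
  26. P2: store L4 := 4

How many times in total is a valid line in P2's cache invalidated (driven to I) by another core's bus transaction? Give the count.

invalidations = 1

[1] P2: store L4 := 6 | P0:I, P1:I, P2:M(6), P3:I | bus: BusRdX
[2] P2: load  L1 | P0:I, P1:I, P2:S(90), P3:I | bus: BusRd
[3] P3: load  L0 | P0:I, P1:I, P2:I, P3:S(10) | bus: BusRd
[4] P3: load  L0 | P0:I, P1:I, P2:I, P3:S(10) | bus: none
[5] P1: load  L0 | P0:I, P1:S(10), P2:I, P3:S(10) | bus: BusRd
[6] P1: load  L4 | P0:I, P1:S(6), P2:S(6), P3:I | bus: BusRd,Flush
[7] P2: load  L3 | P0:I, P1:I, P2:S(60), P3:I | bus: BusRd
[8] P0: load  L0 | P0:S(10), P1:S(10), P2:I, P3:S(10) | bus: BusRd
[9] P2: store L3 := 71 | P0:I, P1:I, P2:M(71), P3:I | bus: BusRdX
[10] P2: load  L1 | P0:I, P1:I, P2:S(90), P3:I | bus: none
[11] P2: store L3 := 1 | P0:I, P1:I, P2:M(1), P3:I | bus: none
[12] P2: load  L4 | P0:I, P1:S(6), P2:S(6), P3:I | bus: none
[13] P0: load  L1 | P0:S(90), P1:I, P2:S(90), P3:I | bus: BusRd
[14] P1: store L4 := 33 | P0:I, P1:M(33), P2:I, P3:I | bus: BusRdX
[15] P0: store L4 := 1 | P0:M(1), P1:I, P2:I, P3:I | bus: BusRdX,Flush
[16] P1: store L0 := 89 | P0:I, P1:M(89), P2:I, P3:I | bus: BusRdX
[17] P1: load  L2 | P0:I, P1:S(80), P2:I, P3:I | bus: BusRd
[18] P1: load  L1 | P0:S(90), P1:S(90), P2:S(90), P3:I | bus: BusRd
[19] P3: store L0 := 27 | P0:I, P1:I, P2:I, P3:M(27) | bus: BusRdX,Flush
[20] P1: load  L4 | P0:S(1), P1:S(1), P2:I, P3:I | bus: BusRd,Flush
[21] P1: store L4 := 24 | P0:I, P1:M(24), P2:I, P3:I | bus: BusRdX
[22] P2: load  L3 | P0:I, P1:I, P2:M(1), P3:I | bus: none
[23] P3: load  L2 | P0:I, P1:S(80), P2:I, P3:S(80) | bus: BusRd
[24] P0: load  L1 | P0:S(90), P1:S(90), P2:S(90), P3:I | bus: none
[25] P2: store L2 := 73 | P0:I, P1:I, P2:M(73), P3:I | bus: BusRdX
[26] P2: store L4 := 4 | P0:I, P1:I, P2:M(4), P3:I | bus: BusRdX,Flush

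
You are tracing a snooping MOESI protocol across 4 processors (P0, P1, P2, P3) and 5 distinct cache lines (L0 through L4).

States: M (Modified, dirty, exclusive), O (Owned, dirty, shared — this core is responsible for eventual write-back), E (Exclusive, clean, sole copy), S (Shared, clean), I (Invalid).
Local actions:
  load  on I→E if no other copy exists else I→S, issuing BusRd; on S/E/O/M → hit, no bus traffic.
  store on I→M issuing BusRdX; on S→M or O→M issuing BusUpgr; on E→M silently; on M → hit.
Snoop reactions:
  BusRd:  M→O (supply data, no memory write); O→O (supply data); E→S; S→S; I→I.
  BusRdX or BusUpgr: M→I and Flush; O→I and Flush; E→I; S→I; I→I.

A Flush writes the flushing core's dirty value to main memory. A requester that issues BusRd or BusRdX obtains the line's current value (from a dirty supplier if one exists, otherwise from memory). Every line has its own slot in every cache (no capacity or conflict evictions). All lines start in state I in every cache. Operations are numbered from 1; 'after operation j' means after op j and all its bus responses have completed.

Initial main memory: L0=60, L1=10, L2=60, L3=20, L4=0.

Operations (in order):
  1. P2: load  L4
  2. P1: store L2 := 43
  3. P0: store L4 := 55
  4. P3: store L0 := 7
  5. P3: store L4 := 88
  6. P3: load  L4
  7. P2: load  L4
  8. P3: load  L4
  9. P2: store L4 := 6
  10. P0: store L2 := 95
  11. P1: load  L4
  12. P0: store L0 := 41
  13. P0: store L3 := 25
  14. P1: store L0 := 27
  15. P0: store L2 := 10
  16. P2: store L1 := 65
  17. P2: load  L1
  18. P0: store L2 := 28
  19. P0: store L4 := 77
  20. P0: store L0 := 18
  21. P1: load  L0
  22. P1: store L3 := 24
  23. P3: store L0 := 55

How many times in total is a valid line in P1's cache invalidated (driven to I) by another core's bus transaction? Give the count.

invalidations = 4

step 1: P2: load  L4  ⟶  IIEI  (L4)  txn=BusRd  M[L4]=0
step 2: P1: store L2 := 43  ⟶  IMII  (L2)  txn=BusRdX  M[L2]=60
step 3: P0: store L4 := 55  ⟶  MIII  (L4)  txn=BusRdX  M[L4]=0
step 4: P3: store L0 := 7  ⟶  IIIM  (L0)  txn=BusRdX  M[L0]=60
step 5: P3: store L4 := 88  ⟶  IIIM  (L4)  txn=BusRdX+Flush  M[L4]=55
step 6: P3: load  L4  ⟶  IIIM  (L4)  txn=∅  M[L4]=55
step 7: P2: load  L4  ⟶  IISO  (L4)  txn=BusRd  M[L4]=55
step 8: P3: load  L4  ⟶  IISO  (L4)  txn=∅  M[L4]=55
step 9: P2: store L4 := 6  ⟶  IIMI  (L4)  txn=BusUpgr+Flush  M[L4]=88
step 10: P0: store L2 := 95  ⟶  MIII  (L2)  txn=BusRdX+Flush  M[L2]=43
step 11: P1: load  L4  ⟶  ISOI  (L4)  txn=BusRd  M[L4]=88
step 12: P0: store L0 := 41  ⟶  MIII  (L0)  txn=BusRdX+Flush  M[L0]=7
step 13: P0: store L3 := 25  ⟶  MIII  (L3)  txn=BusRdX  M[L3]=20
step 14: P1: store L0 := 27  ⟶  IMII  (L0)  txn=BusRdX+Flush  M[L0]=41
step 15: P0: store L2 := 10  ⟶  MIII  (L2)  txn=∅  M[L2]=43
step 16: P2: store L1 := 65  ⟶  IIMI  (L1)  txn=BusRdX  M[L1]=10
step 17: P2: load  L1  ⟶  IIMI  (L1)  txn=∅  M[L1]=10
step 18: P0: store L2 := 28  ⟶  MIII  (L2)  txn=∅  M[L2]=43
step 19: P0: store L4 := 77  ⟶  MIII  (L4)  txn=BusRdX+Flush  M[L4]=6
step 20: P0: store L0 := 18  ⟶  MIII  (L0)  txn=BusRdX+Flush  M[L0]=27
step 21: P1: load  L0  ⟶  OSII  (L0)  txn=BusRd  M[L0]=27
step 22: P1: store L3 := 24  ⟶  IMII  (L3)  txn=BusRdX+Flush  M[L3]=25
step 23: P3: store L0 := 55  ⟶  IIIM  (L0)  txn=BusRdX+Flush  M[L0]=18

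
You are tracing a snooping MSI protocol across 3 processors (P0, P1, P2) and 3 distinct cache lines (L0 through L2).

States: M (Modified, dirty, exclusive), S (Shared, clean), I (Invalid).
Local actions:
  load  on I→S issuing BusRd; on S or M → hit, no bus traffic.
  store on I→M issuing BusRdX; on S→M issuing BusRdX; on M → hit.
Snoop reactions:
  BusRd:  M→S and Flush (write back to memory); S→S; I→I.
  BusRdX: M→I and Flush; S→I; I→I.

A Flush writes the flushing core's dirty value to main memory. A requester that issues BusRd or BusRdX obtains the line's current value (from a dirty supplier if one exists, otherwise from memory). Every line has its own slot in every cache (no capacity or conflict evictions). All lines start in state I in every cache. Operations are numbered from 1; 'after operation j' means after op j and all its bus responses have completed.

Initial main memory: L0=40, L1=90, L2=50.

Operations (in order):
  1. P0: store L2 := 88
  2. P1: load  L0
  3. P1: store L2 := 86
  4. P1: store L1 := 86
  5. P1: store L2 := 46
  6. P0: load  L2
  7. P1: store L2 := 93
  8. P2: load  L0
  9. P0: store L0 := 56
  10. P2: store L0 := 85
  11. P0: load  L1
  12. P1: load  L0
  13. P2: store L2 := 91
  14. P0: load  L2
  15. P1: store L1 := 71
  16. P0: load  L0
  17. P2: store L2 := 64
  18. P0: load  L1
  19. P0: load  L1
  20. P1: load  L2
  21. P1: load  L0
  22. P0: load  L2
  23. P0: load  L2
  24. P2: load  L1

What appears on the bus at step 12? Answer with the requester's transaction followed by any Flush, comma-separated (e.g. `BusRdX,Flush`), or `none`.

[1] P0: store L2 := 88 | P0:M(88), P1:I, P2:I | bus: BusRdX
[2] P1: load  L0 | P0:I, P1:S(40), P2:I | bus: BusRd
[3] P1: store L2 := 86 | P0:I, P1:M(86), P2:I | bus: BusRdX,Flush
[4] P1: store L1 := 86 | P0:I, P1:M(86), P2:I | bus: BusRdX
[5] P1: store L2 := 46 | P0:I, P1:M(46), P2:I | bus: none
[6] P0: load  L2 | P0:S(46), P1:S(46), P2:I | bus: BusRd,Flush
[7] P1: store L2 := 93 | P0:I, P1:M(93), P2:I | bus: BusRdX
[8] P2: load  L0 | P0:I, P1:S(40), P2:S(40) | bus: BusRd
[9] P0: store L0 := 56 | P0:M(56), P1:I, P2:I | bus: BusRdX
[10] P2: store L0 := 85 | P0:I, P1:I, P2:M(85) | bus: BusRdX,Flush
[11] P0: load  L1 | P0:S(86), P1:S(86), P2:I | bus: BusRd,Flush
[12] P1: load  L0 | P0:I, P1:S(85), P2:S(85) | bus: BusRd,Flush
[13] P2: store L2 := 91 | P0:I, P1:I, P2:M(91) | bus: BusRdX,Flush
[14] P0: load  L2 | P0:S(91), P1:I, P2:S(91) | bus: BusRd,Flush
[15] P1: store L1 := 71 | P0:I, P1:M(71), P2:I | bus: BusRdX
[16] P0: load  L0 | P0:S(85), P1:S(85), P2:S(85) | bus: BusRd
[17] P2: store L2 := 64 | P0:I, P1:I, P2:M(64) | bus: BusRdX
[18] P0: load  L1 | P0:S(71), P1:S(71), P2:I | bus: BusRd,Flush
[19] P0: load  L1 | P0:S(71), P1:S(71), P2:I | bus: none
[20] P1: load  L2 | P0:I, P1:S(64), P2:S(64) | bus: BusRd,Flush
[21] P1: load  L0 | P0:S(85), P1:S(85), P2:S(85) | bus: none
[22] P0: load  L2 | P0:S(64), P1:S(64), P2:S(64) | bus: BusRd
[23] P0: load  L2 | P0:S(64), P1:S(64), P2:S(64) | bus: none
[24] P2: load  L1 | P0:S(71), P1:S(71), P2:S(71) | bus: BusRd

bus = BusRd,Flush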